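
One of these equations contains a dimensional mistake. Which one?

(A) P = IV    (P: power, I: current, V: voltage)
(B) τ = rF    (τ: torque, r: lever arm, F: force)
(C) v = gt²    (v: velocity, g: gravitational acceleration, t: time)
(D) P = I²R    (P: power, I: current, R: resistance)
(C) v = gt²

The equation (C) v = gt² is dimensionally incorrect.

LHS (v): [L T^-1]
RHS (gt²): [L] ✗

The dimensions do not match. The other three equations balance.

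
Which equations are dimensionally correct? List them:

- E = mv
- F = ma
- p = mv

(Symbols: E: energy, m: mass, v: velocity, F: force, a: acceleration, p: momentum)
Dimensionally correct: F = ma, p = mv
Dimensionally incorrect: E = mv
Ordered (correct first, then incorrect): F = ma, p = mv, E = mv

- E = mv: LHS [L^2 M T^-2], RHS [L M T^-1] → incorrect ✗
- F = ma: LHS [L M T^-2], RHS [L M T^-2] → correct ✓
- p = mv: LHS [L M T^-1], RHS [L M T^-1] → correct ✓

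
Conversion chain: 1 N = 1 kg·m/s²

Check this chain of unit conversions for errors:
The chain is correct (no errors).

Correct: Newton is defined as kg·m/s²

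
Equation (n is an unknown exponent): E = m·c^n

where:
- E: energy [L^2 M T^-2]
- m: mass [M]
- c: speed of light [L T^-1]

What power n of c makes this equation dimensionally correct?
n = 2

E has dimensions [L^2 M T^-2]; c has dimensions [L T^-1].
The rest of the RHS has dimensions [M], so c^n must supply [L^2 T^-2].
With n = 2: m·c^2 has dimensions [L^2 M T^-2], matching the LHS ✓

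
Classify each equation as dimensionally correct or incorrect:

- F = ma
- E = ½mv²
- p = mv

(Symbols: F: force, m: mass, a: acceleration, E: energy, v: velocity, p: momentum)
Dimensionally correct: F = ma, E = ½mv², p = mv
Dimensionally incorrect: none
Ordered (correct first, then incorrect): F = ma, E = ½mv², p = mv

- F = ma: LHS [L M T^-2], RHS [L M T^-2] → correct ✓
- E = ½mv²: LHS [L^2 M T^-2], RHS [L^2 M T^-2] → correct ✓
- p = mv: LHS [L M T^-1], RHS [L M T^-1] → correct ✓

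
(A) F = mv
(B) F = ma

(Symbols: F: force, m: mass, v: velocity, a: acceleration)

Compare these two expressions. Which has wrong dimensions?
(A)

(A) F = mv: LHS [L M T^-2], RHS [L M T^-1] ✗
(B) F = ma: LHS [L M T^-2], RHS [L M T^-2] ✓

Expression (A) F = mv is dimensionally incorrect.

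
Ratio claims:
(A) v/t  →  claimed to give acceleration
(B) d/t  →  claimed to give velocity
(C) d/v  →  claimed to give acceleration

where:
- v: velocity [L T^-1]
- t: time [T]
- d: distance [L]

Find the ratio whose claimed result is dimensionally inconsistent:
(C) d/v does not give acceleration

(A) v/t: [L T^-2] = acceleration [L T^-2] ✓
(B) d/t: [L T^-1] = velocity [L T^-1] ✓
(C) d/v: [T] ≠ acceleration [L T^-2] ✗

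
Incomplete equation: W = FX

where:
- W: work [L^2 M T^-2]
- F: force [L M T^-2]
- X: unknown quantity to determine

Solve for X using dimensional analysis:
X = d (distance), dimensions [L]

W has dimensions [L^2 M T^-2]; the rest of the RHS (F) has dimensions [L M T^-2].
So X must have dimensions [L] — X = d (distance).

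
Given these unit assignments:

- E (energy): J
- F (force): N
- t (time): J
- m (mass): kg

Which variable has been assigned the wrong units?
t

The variable t (time) should have units s, not J.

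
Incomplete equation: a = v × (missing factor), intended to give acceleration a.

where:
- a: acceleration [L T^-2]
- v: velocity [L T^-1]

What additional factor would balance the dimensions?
1/t (inverse time), dimensions [T^-1]

a has dimensions [L T^-2] and v has dimensions [L T^-1].
The missing factor must have dimensions [L T^-2] / [L T^-1] = [T^-1], i.e. inverse time (1/t).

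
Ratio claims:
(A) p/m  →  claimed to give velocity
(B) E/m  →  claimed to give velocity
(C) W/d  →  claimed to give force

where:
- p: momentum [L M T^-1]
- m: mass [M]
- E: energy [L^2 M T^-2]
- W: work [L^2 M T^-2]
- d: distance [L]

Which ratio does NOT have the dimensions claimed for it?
(B) E/m does not give velocity

(A) p/m: [L T^-1] = velocity [L T^-1] ✓
(B) E/m: [L^2 T^-2] ≠ velocity [L T^-1] ✗
(C) W/d: [L M T^-2] = force [L M T^-2] ✓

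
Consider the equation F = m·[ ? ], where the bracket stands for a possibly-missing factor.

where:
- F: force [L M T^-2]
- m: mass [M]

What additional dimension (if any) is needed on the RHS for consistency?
[L T^-2] — acceleration (e.g. a)

F has dimensions [L M T^-2]; m has dimensions [M].
The bracketed factor must supply [L M T^-2] / [M] = [L T^-2].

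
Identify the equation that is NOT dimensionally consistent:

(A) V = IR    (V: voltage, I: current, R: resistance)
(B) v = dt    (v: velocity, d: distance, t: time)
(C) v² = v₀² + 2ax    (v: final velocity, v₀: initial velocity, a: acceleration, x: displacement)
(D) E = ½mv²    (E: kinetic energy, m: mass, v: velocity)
(B) v = dt

The equation (B) v = dt is dimensionally incorrect.

LHS (v): [L T^-1]
RHS (dt): [L T] ✗

The dimensions do not match. The other three equations balance.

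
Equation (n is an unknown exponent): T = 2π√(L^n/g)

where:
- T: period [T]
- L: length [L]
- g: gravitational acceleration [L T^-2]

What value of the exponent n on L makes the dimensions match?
n = 1

T has dimensions [T]; L has dimensions [L].
With n = 1: 2π√(L^1/g) has dimensions [T], matching the LHS ✓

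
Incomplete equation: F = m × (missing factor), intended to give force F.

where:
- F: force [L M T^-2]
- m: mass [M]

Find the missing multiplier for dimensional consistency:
a (acceleration), dimensions [L T^-2]

F has dimensions [L M T^-2] and m has dimensions [M].
The missing factor must have dimensions [L M T^-2] / [M] = [L T^-2], i.e. acceleration (a).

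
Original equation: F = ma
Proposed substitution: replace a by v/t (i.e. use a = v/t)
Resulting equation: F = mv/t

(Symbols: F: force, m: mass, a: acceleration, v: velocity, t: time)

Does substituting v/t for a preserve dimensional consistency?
Yes

[a] = [L T^-2] and [v/t] = [L T^-2]. These match, so the substitution replaces a quantity by one of the same dimensions and the result F = mv/t has LHS [L M T^-2] vs RHS [L M T^-2] — still consistent.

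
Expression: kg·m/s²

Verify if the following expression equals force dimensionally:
Yes

The expression kg·m/s² has dimensions [L M T^-2], which is exactly force [L M T^-2].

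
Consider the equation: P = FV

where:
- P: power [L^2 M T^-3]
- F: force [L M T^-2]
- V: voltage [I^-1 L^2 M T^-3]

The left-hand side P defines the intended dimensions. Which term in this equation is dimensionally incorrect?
The right-hand side term FV

P has dimensions [L^2 M T^-3], but FV has dimensions [I^-1 L^3 M^2 T^-5], so the term FV is dimensionally wrong for P.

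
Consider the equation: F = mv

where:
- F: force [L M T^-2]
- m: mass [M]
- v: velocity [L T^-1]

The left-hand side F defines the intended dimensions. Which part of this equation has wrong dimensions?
The right-hand side term mv

F has dimensions [L M T^-2], but mv has dimensions [L M T^-1], so the term mv is dimensionally wrong for F.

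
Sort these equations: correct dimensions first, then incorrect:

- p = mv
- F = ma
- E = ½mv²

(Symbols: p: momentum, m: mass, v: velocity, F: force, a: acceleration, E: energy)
Dimensionally correct: p = mv, F = ma, E = ½mv²
Dimensionally incorrect: none
Ordered (correct first, then incorrect): p = mv, F = ma, E = ½mv²

- p = mv: LHS [L M T^-1], RHS [L M T^-1] → correct ✓
- F = ma: LHS [L M T^-2], RHS [L M T^-2] → correct ✓
- E = ½mv²: LHS [L^2 M T^-2], RHS [L^2 M T^-2] → correct ✓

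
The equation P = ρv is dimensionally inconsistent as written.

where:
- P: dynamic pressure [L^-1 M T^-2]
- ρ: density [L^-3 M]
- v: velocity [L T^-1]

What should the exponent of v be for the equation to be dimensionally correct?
The exponent of v should be 2: P = ρv^2

The LHS P has dimensions [L^-1 M T^-2]; v has dimensions [L T^-1].
As written, the RHS ρv (exponent 1 on v) has dimensions [L^-2 M T^-1], which does not match.
With exponent 2, the RHS ρv^2 has dimensions [L^-1 M T^-2], matching the LHS.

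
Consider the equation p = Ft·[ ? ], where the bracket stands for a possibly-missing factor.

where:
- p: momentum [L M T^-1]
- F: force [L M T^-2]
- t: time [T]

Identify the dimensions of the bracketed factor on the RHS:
Nothing is missing — the bracketed factor must be dimensionless.

p has dimensions [L M T^-1] and Ft already has dimensions [L M T^-1], so p = Ft is dimensionally complete.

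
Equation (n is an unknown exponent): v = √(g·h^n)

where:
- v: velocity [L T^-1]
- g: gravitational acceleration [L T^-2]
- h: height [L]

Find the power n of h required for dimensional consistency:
n = 1

v has dimensions [L T^-1]; h has dimensions [L].
With n = 1: √(g·h^1) has dimensions [L T^-1], matching the LHS ✓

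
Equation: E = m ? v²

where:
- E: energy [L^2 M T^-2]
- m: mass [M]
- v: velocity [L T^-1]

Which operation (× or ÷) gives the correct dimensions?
multiplication (×): E = m × v²

E [L^2 M T^-2]; m [M]; v² [L^2 T^-2].
m × v² → [L^2 M T^-2] ✓
m ÷ v² → [L^-2 M T^2] ✗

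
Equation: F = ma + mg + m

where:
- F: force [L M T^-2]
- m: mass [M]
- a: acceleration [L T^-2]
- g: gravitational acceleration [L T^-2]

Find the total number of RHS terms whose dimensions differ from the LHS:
1

LHS F: [L M T^-2]
- ma: [L M T^-2] ✓
- mg: [L M T^-2] ✓
- m: [M] ✗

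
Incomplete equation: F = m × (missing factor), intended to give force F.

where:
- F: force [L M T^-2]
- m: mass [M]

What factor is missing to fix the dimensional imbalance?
a (acceleration), dimensions [L T^-2]

F has dimensions [L M T^-2] and m has dimensions [M].
The missing factor must have dimensions [L M T^-2] / [M] = [L T^-2], i.e. acceleration (a).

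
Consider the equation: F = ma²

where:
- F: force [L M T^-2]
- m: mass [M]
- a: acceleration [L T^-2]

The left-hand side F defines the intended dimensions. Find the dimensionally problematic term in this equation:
The right-hand side term ma²

F has dimensions [L M T^-2], but ma² has dimensions [L^2 M T^-4], so the term ma² is dimensionally wrong for F.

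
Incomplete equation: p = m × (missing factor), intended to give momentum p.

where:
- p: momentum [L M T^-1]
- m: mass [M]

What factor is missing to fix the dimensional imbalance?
v (velocity), dimensions [L T^-1]

p has dimensions [L M T^-1] and m has dimensions [M].
The missing factor must have dimensions [L M T^-1] / [M] = [L T^-1], i.e. velocity (v).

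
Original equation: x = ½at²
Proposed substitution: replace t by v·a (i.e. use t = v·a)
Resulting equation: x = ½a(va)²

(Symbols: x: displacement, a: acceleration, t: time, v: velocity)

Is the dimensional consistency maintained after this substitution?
No

[t] = [T] and [v·a] = [L^2 T^-3]. These differ, so the substitution replaces a quantity by one of different dimensions and the result x = ½a(va)² has LHS [L] vs RHS [L^5 T^-8] — inconsistent.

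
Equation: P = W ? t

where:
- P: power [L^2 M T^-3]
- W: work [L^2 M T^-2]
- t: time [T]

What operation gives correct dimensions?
division (÷): P = W ÷ t

P [L^2 M T^-3]; W [L^2 M T^-2]; t [T].
W × t → [L^2 M T^-1] ✗
W ÷ t → [L^2 M T^-3] ✓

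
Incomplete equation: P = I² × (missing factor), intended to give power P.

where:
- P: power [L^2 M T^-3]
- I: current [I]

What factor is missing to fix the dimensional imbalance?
R (resistance), dimensions [I^-2 L^2 M T^-3]

P has dimensions [L^2 M T^-3] and I² has dimensions [I^2].
The missing factor must have dimensions [L^2 M T^-3] / [I^2] = [I^-2 L^2 M T^-3], i.e. resistance (R).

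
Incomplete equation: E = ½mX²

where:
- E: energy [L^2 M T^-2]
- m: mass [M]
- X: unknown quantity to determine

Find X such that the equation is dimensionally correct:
X = v (velocity), dimensions [L T^-1]

E has dimensions [L^2 M T^-2]; the rest of the RHS (½m) has dimensions [M].
So X² must have dimensions [L^2 T^-2], i.e. X has dimensions [L T^-1] — X = v (velocity).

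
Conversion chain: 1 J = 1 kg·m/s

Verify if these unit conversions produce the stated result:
The chain is incorrect (it contains an error).

Incorrect: Joule is kg·m²/s², not kg·m/s (that is momentum)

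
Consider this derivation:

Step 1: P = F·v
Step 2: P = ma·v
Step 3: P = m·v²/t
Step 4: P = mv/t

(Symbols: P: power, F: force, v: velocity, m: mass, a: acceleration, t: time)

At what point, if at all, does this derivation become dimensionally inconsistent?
Step 4

Step 1: P = F·v → LHS [L^2 M T^-3], RHS [L^2 M T^-3] ✓
Step 2: P = ma·v → LHS [L^2 M T^-3], RHS [L^2 M T^-3] ✓
Step 3: P = m·v²/t → LHS [L^2 M T^-3], RHS [L^2 M T^-3] ✓
Step 4: P = mv/t → LHS [L^2 M T^-3], RHS [L M T^-2] ✗

The first dimensional inconsistency appears in step 4: P = mv/t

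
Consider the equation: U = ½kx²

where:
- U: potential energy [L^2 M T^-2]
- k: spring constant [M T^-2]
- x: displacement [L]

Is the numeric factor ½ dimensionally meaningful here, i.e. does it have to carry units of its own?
No

U has dimensions [L^2 M T^-2] and kx² already has dimensions [L^2 M T^-2], so the equation balances without ½ contributing any dimensions. ½ is a pure (dimensionless) number; changing or removing it would not affect dimensional consistency.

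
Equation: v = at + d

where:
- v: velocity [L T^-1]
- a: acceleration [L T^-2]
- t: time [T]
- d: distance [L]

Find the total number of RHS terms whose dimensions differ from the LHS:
1

LHS v: [L T^-1]
- at: [L T^-1] ✓
- d: [L] ✗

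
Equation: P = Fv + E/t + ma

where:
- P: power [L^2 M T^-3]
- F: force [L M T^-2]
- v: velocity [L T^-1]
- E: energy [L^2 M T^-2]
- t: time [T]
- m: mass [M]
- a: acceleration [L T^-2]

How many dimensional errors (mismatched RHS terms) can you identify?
1

LHS P: [L^2 M T^-3]
- Fv: [L^2 M T^-3] ✓
- E/t: [L^2 M T^-3] ✓
- ma: [L M T^-2] ✗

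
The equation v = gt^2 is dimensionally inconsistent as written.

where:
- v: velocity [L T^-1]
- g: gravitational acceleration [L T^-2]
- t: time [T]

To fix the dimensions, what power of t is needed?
The exponent of t should be 1: v = gt

The LHS v has dimensions [L T^-1]; t has dimensions [T].
As written, the RHS gt^2 (exponent 2 on t) has dimensions [L], which does not match.
With exponent 1, the RHS gt has dimensions [L T^-1], matching the LHS.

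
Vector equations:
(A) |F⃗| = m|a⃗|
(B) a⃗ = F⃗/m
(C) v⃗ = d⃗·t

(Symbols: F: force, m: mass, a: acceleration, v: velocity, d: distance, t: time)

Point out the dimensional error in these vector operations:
(C) v⃗ = d⃗·t

(A) |F⃗| = m|a⃗|: LHS [L M T^-2], RHS [L M T^-2] ✓ — magnitudes of vectors are scalars
(B) a⃗ = F⃗/m: LHS [L T^-2], RHS [L T^-2] ✓ — force (vector) divided by mass (scalar)
(C) v⃗ = d⃗·t: LHS [L T^-1], RHS [L T] ✗ — velocity is displacement per time; should be d⃗/t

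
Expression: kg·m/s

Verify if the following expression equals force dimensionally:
No

The expression kg·m/s has dimensions [L M T^-1], but force has dimensions [L M T^-2].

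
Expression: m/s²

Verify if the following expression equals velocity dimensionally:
No

The expression m/s² has dimensions [L T^-2], but velocity has dimensions [L T^-1].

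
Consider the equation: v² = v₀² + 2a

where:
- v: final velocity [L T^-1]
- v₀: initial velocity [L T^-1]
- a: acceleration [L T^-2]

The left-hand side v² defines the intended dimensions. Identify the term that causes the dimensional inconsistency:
The term 2a

Checking each RHS term against the LHS:
- v₀²: [L^2 T^-2] — matches v² [L^2 T^-2] ✓
- 2a: [L T^-2] — does NOT match v² [L^2 T^-2] ✗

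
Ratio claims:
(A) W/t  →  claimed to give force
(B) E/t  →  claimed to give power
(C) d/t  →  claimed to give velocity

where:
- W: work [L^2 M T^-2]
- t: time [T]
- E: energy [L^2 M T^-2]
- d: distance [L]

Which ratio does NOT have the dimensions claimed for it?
(A) W/t does not give force

(A) W/t: [L^2 M T^-3] ≠ force [L M T^-2] ✗
(B) E/t: [L^2 M T^-3] = power [L^2 M T^-3] ✓
(C) d/t: [L T^-1] = velocity [L T^-1] ✓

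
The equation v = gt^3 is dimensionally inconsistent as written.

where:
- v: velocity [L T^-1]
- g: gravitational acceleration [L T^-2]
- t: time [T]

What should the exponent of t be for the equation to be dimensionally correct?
The exponent of t should be 1: v = gt

The LHS v has dimensions [L T^-1]; t has dimensions [T].
As written, the RHS gt^3 (exponent 3 on t) has dimensions [L T], which does not match.
With exponent 1, the RHS gt has dimensions [L T^-1], matching the LHS.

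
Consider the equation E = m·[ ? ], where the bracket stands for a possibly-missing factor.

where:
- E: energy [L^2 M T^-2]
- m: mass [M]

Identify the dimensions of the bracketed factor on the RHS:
[L^2 T^-2] — velocity squared (e.g. v²)

E has dimensions [L^2 M T^-2]; m has dimensions [M].
The bracketed factor must supply [L^2 M T^-2] / [M] = [L^2 T^-2].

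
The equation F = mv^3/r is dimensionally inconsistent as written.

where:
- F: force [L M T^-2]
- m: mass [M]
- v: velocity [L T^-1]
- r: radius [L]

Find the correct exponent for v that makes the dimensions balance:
The exponent of v should be 2: F = mv^2/r

The LHS F has dimensions [L M T^-2]; v has dimensions [L T^-1].
As written, the RHS mv^3/r (exponent 3 on v) has dimensions [L^2 M T^-3], which does not match.
With exponent 2, the RHS mv^2/r has dimensions [L M T^-2], matching the LHS.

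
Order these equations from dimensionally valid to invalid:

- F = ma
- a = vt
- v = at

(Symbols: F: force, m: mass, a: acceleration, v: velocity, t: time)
Dimensionally correct: F = ma, v = at
Dimensionally incorrect: a = vt
Ordered (correct first, then incorrect): F = ma, v = at, a = vt

- F = ma: LHS [L M T^-2], RHS [L M T^-2] → correct ✓
- a = vt: LHS [L T^-2], RHS [L] → incorrect ✗
- v = at: LHS [L T^-1], RHS [L T^-1] → correct ✓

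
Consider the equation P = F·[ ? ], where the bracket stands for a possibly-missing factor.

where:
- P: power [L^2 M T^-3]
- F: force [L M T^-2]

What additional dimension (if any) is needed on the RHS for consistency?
[L T^-1] — velocity (e.g. v)

P has dimensions [L^2 M T^-3]; F has dimensions [L M T^-2].
The bracketed factor must supply [L^2 M T^-3] / [L M T^-2] = [L T^-1].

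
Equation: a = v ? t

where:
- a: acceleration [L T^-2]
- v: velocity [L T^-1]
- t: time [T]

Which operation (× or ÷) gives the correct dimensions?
division (÷): a = v ÷ t

a [L T^-2]; v [L T^-1]; t [T].
v × t → [L] ✗
v ÷ t → [L T^-2] ✓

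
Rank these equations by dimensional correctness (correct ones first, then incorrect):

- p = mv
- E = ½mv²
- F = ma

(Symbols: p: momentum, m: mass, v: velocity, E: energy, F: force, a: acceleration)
Dimensionally correct: p = mv, E = ½mv², F = ma
Dimensionally incorrect: none
Ordered (correct first, then incorrect): p = mv, E = ½mv², F = ma

- p = mv: LHS [L M T^-1], RHS [L M T^-1] → correct ✓
- E = ½mv²: LHS [L^2 M T^-2], RHS [L^2 M T^-2] → correct ✓
- F = ma: LHS [L M T^-2], RHS [L M T^-2] → correct ✓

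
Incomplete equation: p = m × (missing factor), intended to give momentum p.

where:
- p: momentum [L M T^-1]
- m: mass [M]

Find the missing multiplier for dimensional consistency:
v (velocity), dimensions [L T^-1]

p has dimensions [L M T^-1] and m has dimensions [M].
The missing factor must have dimensions [L M T^-1] / [M] = [L T^-1], i.e. velocity (v).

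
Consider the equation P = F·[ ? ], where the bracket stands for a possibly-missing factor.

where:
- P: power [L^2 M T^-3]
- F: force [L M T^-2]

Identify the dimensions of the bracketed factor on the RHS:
[L T^-1] — velocity (e.g. v)

P has dimensions [L^2 M T^-3]; F has dimensions [L M T^-2].
The bracketed factor must supply [L^2 M T^-3] / [L M T^-2] = [L T^-1].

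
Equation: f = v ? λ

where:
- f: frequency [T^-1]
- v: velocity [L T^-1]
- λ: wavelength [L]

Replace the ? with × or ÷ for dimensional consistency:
division (÷): f = v ÷ λ

f [T^-1]; v [L T^-1]; λ [L].
v × λ → [L^2 T^-1] ✗
v ÷ λ → [T^-1] ✓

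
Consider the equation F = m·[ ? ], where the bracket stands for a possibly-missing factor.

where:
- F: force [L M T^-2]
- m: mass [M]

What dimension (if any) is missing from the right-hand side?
[L T^-2] — acceleration (e.g. a)

F has dimensions [L M T^-2]; m has dimensions [M].
The bracketed factor must supply [L M T^-2] / [M] = [L T^-2].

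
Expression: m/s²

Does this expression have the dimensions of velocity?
No

The expression m/s² has dimensions [L T^-2], but velocity has dimensions [L T^-1].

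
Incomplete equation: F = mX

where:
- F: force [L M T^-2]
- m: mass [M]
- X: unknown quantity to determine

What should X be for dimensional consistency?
X = a (acceleration), dimensions [L T^-2]

F has dimensions [L M T^-2]; the rest of the RHS (m) has dimensions [M].
So X must have dimensions [L T^-2] — X = a (acceleration).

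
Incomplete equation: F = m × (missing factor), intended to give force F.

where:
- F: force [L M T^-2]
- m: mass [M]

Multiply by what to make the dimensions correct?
a (acceleration), dimensions [L T^-2]

F has dimensions [L M T^-2] and m has dimensions [M].
The missing factor must have dimensions [L M T^-2] / [M] = [L T^-2], i.e. acceleration (a).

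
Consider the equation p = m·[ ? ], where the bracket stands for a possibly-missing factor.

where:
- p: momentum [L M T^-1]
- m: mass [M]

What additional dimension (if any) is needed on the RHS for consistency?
[L T^-1] — velocity (e.g. v)

p has dimensions [L M T^-1]; m has dimensions [M].
The bracketed factor must supply [L M T^-1] / [M] = [L T^-1].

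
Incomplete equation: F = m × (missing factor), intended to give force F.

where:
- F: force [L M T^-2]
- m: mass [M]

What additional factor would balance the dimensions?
a (acceleration), dimensions [L T^-2]

F has dimensions [L M T^-2] and m has dimensions [M].
The missing factor must have dimensions [L M T^-2] / [M] = [L T^-2], i.e. acceleration (a).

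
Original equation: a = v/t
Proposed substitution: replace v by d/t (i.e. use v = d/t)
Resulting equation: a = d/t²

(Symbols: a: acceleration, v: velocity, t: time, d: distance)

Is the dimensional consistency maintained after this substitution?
Yes

[v] = [L T^-1] and [d/t] = [L T^-1]. These match, so the substitution replaces a quantity by one of the same dimensions and the result a = d/t² has LHS [L T^-2] vs RHS [L T^-2] — still consistent.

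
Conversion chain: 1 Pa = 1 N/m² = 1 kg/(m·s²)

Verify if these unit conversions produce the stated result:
The chain is correct (no errors).

Correct: Pascal is Newton per square meter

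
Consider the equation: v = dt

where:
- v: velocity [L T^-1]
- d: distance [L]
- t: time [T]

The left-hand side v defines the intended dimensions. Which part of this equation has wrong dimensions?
The right-hand side term dt

v has dimensions [L T^-1], but dt has dimensions [L T], so the term dt is dimensionally wrong for v.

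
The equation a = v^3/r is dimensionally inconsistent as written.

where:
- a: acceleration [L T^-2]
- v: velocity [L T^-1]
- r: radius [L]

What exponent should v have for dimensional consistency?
The exponent of v should be 2: a = v^2/r

The LHS a has dimensions [L T^-2]; v has dimensions [L T^-1].
As written, the RHS v^3/r (exponent 3 on v) has dimensions [L^2 T^-3], which does not match.
With exponent 2, the RHS v^2/r has dimensions [L T^-2], matching the LHS.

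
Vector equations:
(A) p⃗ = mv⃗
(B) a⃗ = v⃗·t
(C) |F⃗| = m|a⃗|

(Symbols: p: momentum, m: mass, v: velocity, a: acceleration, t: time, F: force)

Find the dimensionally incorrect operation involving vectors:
(B) a⃗ = v⃗·t

(A) p⃗ = mv⃗: LHS [L M T^-1], RHS [L M T^-1] ✓ — mass (scalar) times velocity (vector)
(B) a⃗ = v⃗·t: LHS [L T^-2], RHS [L] ✗ — acceleration is velocity per time; should be v⃗/t
(C) |F⃗| = m|a⃗|: LHS [L M T^-2], RHS [L M T^-2] ✓ — magnitudes of vectors are scalars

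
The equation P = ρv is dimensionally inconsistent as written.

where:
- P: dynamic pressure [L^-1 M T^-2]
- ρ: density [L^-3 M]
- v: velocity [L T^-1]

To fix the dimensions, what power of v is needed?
The exponent of v should be 2: P = ρv^2

The LHS P has dimensions [L^-1 M T^-2]; v has dimensions [L T^-1].
As written, the RHS ρv (exponent 1 on v) has dimensions [L^-2 M T^-1], which does not match.
With exponent 2, the RHS ρv^2 has dimensions [L^-1 M T^-2], matching the LHS.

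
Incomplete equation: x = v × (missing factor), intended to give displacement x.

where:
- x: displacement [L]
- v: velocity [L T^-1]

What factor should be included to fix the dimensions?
t (time), dimensions [T]

x has dimensions [L] and v has dimensions [L T^-1].
The missing factor must have dimensions [L] / [L T^-1] = [T], i.e. time (t).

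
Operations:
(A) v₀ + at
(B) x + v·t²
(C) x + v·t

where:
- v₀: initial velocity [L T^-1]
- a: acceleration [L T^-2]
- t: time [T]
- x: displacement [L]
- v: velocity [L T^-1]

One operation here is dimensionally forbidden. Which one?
(B) x + v·t²

(A) v₀ + at: v₀ [L T^-1] and at [L T^-1] — same dimensions ✓
(B) x + v·t²: x [L] and v·t² [L T] — different dimensions cannot be added/subtracted ✗
(C) x + v·t: x [L] and v·t [L] — same dimensions ✓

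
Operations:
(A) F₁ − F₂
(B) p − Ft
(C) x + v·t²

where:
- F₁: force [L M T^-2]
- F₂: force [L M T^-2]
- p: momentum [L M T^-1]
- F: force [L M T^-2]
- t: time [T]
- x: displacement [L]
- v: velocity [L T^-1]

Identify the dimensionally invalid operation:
(C) x + v·t²

(A) F₁ − F₂: F₁ [L M T^-2] and F₂ [L M T^-2] — same dimensions ✓
(B) p − Ft: p [L M T^-1] and Ft [L M T^-1] — same dimensions ✓
(C) x + v·t²: x [L] and v·t² [L T] — different dimensions cannot be added/subtracted ✗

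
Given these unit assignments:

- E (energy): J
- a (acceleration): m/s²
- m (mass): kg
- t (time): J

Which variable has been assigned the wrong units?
t

The variable t (time) should have units s, not J.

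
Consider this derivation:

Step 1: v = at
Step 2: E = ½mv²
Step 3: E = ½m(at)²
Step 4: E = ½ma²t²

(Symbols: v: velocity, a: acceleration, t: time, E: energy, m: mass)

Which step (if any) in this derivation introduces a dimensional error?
No step introduces an error — all steps are dimensionally consistent.

Step 1: v = at → LHS [L T^-1], RHS [L T^-1] ✓
Step 2: E = ½mv² → LHS [L^2 M T^-2], RHS [L^2 M T^-2] ✓
Step 3: E = ½m(at)² → LHS [L^2 M T^-2], RHS [L^2 M T^-2] ✓
Step 4: E = ½ma²t² → LHS [L^2 M T^-2], RHS [L^2 M T^-2] ✓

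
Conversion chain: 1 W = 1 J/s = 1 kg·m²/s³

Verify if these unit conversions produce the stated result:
The chain is correct (no errors).

Correct: Watt is Joule per second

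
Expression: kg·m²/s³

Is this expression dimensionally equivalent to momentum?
No

The expression kg·m²/s³ has dimensions [L^2 M T^-3], but momentum has dimensions [L M T^-1].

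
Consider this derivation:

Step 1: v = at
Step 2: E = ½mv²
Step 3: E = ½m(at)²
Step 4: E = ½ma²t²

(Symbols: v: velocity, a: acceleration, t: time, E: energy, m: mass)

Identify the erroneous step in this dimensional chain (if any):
No step introduces an error — all steps are dimensionally consistent.

Step 1: v = at → LHS [L T^-1], RHS [L T^-1] ✓
Step 2: E = ½mv² → LHS [L^2 M T^-2], RHS [L^2 M T^-2] ✓
Step 3: E = ½m(at)² → LHS [L^2 M T^-2], RHS [L^2 M T^-2] ✓
Step 4: E = ½ma²t² → LHS [L^2 M T^-2], RHS [L^2 M T^-2] ✓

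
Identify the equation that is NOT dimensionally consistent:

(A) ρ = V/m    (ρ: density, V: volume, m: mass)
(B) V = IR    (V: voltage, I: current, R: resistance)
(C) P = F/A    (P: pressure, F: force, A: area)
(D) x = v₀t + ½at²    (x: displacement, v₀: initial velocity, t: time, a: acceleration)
(A) ρ = V/m

The equation (A) ρ = V/m is dimensionally incorrect.

LHS (ρ): [L^-3 M]
RHS (V/m): [L^3 M^-1] ✗

The dimensions do not match. The other three equations balance.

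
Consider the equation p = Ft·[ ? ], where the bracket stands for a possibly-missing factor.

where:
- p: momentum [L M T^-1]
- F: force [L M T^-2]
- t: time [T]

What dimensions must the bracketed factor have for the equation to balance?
Nothing is missing — the bracketed factor must be dimensionless.

p has dimensions [L M T^-1] and Ft already has dimensions [L M T^-1], so p = Ft is dimensionally complete.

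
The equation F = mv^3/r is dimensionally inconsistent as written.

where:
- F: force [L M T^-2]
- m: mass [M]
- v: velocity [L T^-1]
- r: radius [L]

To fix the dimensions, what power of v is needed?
The exponent of v should be 2: F = mv^2/r

The LHS F has dimensions [L M T^-2]; v has dimensions [L T^-1].
As written, the RHS mv^3/r (exponent 3 on v) has dimensions [L^2 M T^-3], which does not match.
With exponent 2, the RHS mv^2/r has dimensions [L M T^-2], matching the LHS.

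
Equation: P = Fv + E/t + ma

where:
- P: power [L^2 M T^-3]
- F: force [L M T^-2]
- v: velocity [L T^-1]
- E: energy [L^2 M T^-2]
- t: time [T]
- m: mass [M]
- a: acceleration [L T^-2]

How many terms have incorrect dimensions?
1

LHS P: [L^2 M T^-3]
- Fv: [L^2 M T^-3] ✓
- E/t: [L^2 M T^-3] ✓
- ma: [L M T^-2] ✗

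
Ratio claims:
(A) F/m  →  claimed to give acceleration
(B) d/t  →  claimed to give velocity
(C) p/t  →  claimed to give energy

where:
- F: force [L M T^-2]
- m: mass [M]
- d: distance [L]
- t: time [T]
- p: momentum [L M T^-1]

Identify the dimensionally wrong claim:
(C) p/t does not give energy

(A) F/m: [L T^-2] = acceleration [L T^-2] ✓
(B) d/t: [L T^-1] = velocity [L T^-1] ✓
(C) p/t: [L M T^-2] ≠ energy [L^2 M T^-2] ✗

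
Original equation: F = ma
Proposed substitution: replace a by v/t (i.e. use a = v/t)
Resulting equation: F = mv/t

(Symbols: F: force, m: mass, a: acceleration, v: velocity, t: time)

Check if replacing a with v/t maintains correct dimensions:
Yes

[a] = [L T^-2] and [v/t] = [L T^-2]. These match, so the substitution replaces a quantity by one of the same dimensions and the result F = mv/t has LHS [L M T^-2] vs RHS [L M T^-2] — still consistent.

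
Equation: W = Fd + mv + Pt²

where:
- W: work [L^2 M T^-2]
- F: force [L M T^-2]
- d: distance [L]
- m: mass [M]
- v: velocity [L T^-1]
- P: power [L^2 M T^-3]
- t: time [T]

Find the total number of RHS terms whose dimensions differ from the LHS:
2

LHS W: [L^2 M T^-2]
- Fd: [L^2 M T^-2] ✓
- mv: [L M T^-1] ✗
- Pt²: [L^2 M T^-1] ✗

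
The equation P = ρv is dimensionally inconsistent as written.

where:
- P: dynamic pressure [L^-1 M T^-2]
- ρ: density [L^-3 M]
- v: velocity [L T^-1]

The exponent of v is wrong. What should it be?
The exponent of v should be 2: P = ρv^2

The LHS P has dimensions [L^-1 M T^-2]; v has dimensions [L T^-1].
As written, the RHS ρv (exponent 1 on v) has dimensions [L^-2 M T^-1], which does not match.
With exponent 2, the RHS ρv^2 has dimensions [L^-1 M T^-2], matching the LHS.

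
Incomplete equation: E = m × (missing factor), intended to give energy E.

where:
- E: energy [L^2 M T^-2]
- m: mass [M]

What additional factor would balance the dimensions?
v² (velocity squared), dimensions [L^2 T^-2]

E has dimensions [L^2 M T^-2] and m has dimensions [M].
The missing factor must have dimensions [L^2 M T^-2] / [M] = [L^2 T^-2], i.e. velocity squared (v²).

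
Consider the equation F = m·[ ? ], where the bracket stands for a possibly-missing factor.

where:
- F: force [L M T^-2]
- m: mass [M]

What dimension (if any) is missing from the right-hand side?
[L T^-2] — acceleration (e.g. a)

F has dimensions [L M T^-2]; m has dimensions [M].
The bracketed factor must supply [L M T^-2] / [M] = [L T^-2].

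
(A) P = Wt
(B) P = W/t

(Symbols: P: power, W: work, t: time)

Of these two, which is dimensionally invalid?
(A)

(A) P = Wt: LHS [L^2 M T^-3], RHS [L^2 M T^-1] ✗
(B) P = W/t: LHS [L^2 M T^-3], RHS [L^2 M T^-3] ✓

Expression (A) P = Wt is dimensionally incorrect.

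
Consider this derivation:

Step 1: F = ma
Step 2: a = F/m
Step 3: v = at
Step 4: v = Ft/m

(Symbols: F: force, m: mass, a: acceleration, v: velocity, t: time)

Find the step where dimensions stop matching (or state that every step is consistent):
No step introduces an error — all steps are dimensionally consistent.

Step 1: F = ma → LHS [L M T^-2], RHS [L M T^-2] ✓
Step 2: a = F/m → LHS [L T^-2], RHS [L T^-2] ✓
Step 3: v = at → LHS [L T^-1], RHS [L T^-1] ✓
Step 4: v = Ft/m → LHS [L T^-1], RHS [L T^-1] ✓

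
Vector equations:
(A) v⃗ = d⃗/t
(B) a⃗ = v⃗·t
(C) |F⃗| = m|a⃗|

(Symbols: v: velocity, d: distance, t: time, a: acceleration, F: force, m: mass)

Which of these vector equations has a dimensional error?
(B) a⃗ = v⃗·t

(A) v⃗ = d⃗/t: LHS [L T^-1], RHS [L T^-1] ✓ — displacement (vector) divided by time (scalar)
(B) a⃗ = v⃗·t: LHS [L T^-2], RHS [L] ✗ — acceleration is velocity per time; should be v⃗/t
(C) |F⃗| = m|a⃗|: LHS [L M T^-2], RHS [L M T^-2] ✓ — magnitudes of vectors are scalars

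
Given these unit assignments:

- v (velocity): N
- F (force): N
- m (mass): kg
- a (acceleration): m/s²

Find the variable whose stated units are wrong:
v

The variable v (velocity) should have units m/s, not N.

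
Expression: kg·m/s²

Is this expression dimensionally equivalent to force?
Yes

The expression kg·m/s² has dimensions [L M T^-2], which is exactly force [L M T^-2].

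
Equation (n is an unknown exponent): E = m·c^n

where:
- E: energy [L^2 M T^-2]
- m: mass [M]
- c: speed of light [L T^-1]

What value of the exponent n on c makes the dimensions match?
n = 2

E has dimensions [L^2 M T^-2]; c has dimensions [L T^-1].
The rest of the RHS has dimensions [M], so c^n must supply [L^2 T^-2].
With n = 2: m·c^2 has dimensions [L^2 M T^-2], matching the LHS ✓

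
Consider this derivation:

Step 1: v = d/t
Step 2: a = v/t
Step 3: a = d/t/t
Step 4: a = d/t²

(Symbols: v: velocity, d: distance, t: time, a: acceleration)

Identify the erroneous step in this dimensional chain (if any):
No step introduces an error — all steps are dimensionally consistent.

Step 1: v = d/t → LHS [L T^-1], RHS [L T^-1] ✓
Step 2: a = v/t → LHS [L T^-2], RHS [L T^-2] ✓
Step 3: a = d/t/t → LHS [L T^-2], RHS [L T^-2] ✓
Step 4: a = d/t² → LHS [L T^-2], RHS [L T^-2] ✓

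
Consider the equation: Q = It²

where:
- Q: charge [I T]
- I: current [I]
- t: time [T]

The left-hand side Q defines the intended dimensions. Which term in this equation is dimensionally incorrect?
The right-hand side term It²

Q has dimensions [I T], but It² has dimensions [I T^2], so the term It² is dimensionally wrong for Q.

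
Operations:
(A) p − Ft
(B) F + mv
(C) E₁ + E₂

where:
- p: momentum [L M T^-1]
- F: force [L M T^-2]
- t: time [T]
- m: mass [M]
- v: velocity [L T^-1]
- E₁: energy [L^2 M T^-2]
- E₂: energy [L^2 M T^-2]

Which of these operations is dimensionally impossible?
(B) F + mv

(A) p − Ft: p [L M T^-1] and Ft [L M T^-1] — same dimensions ✓
(B) F + mv: F [L M T^-2] and mv [L M T^-1] — different dimensions cannot be added/subtracted ✗
(C) E₁ + E₂: E₁ [L^2 M T^-2] and E₂ [L^2 M T^-2] — same dimensions ✓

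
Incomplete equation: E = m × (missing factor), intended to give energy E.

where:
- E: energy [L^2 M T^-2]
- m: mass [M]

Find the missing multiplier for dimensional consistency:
v² (velocity squared), dimensions [L^2 T^-2]

E has dimensions [L^2 M T^-2] and m has dimensions [M].
The missing factor must have dimensions [L^2 M T^-2] / [M] = [L^2 T^-2], i.e. velocity squared (v²).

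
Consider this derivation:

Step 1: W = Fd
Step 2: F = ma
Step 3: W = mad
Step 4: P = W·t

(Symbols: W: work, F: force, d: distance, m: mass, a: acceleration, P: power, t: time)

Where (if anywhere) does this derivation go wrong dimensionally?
Step 4

Step 1: W = Fd → LHS [L^2 M T^-2], RHS [L^2 M T^-2] ✓
Step 2: F = ma → LHS [L M T^-2], RHS [L M T^-2] ✓
Step 3: W = mad → LHS [L^2 M T^-2], RHS [L^2 M T^-2] ✓
Step 4: P = W·t → LHS [L^2 M T^-3], RHS [L^2 M T^-1] ✗

The first dimensional inconsistency appears in step 4: P = W·t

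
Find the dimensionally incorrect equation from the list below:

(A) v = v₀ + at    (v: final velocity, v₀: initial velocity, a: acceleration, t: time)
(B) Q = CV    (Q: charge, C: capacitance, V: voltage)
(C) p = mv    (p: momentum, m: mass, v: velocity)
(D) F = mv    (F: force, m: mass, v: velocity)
(D) F = mv

The equation (D) F = mv is dimensionally incorrect.

LHS (F): [L M T^-2]
RHS (mv): [L M T^-1] ✗

The dimensions do not match. The other three equations balance.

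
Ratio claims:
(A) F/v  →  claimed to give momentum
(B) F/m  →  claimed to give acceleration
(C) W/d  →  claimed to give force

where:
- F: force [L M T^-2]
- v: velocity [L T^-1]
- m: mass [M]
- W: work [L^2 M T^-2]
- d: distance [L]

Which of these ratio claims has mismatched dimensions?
(A) F/v does not give momentum

(A) F/v: [M T^-1] ≠ momentum [L M T^-1] ✗
(B) F/m: [L T^-2] = acceleration [L T^-2] ✓
(C) W/d: [L M T^-2] = force [L M T^-2] ✓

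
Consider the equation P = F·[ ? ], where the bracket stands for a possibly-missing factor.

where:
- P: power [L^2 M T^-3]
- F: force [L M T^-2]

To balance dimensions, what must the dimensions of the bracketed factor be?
[L T^-1] — velocity (e.g. v)

P has dimensions [L^2 M T^-3]; F has dimensions [L M T^-2].
The bracketed factor must supply [L^2 M T^-3] / [L M T^-2] = [L T^-1].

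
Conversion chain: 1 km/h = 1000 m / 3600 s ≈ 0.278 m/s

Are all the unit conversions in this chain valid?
The chain is correct (no errors).

Correct: 1 km = 1000 m, 1 h = 3600 s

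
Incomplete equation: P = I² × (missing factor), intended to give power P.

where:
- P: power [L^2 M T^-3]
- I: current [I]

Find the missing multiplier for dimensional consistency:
R (resistance), dimensions [I^-2 L^2 M T^-3]

P has dimensions [L^2 M T^-3] and I² has dimensions [I^2].
The missing factor must have dimensions [L^2 M T^-3] / [I^2] = [I^-2 L^2 M T^-3], i.e. resistance (R).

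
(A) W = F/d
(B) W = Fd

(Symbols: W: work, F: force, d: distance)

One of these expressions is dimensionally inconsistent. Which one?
(A)

(A) W = F/d: LHS [L^2 M T^-2], RHS [M T^-2] ✗
(B) W = Fd: LHS [L^2 M T^-2], RHS [L^2 M T^-2] ✓

Expression (A) W = F/d is dimensionally incorrect.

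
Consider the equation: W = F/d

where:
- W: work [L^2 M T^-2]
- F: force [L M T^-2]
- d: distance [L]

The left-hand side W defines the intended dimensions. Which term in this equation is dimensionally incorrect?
The right-hand side term F/d

W has dimensions [L^2 M T^-2], but F/d has dimensions [M T^-2], so the term F/d is dimensionally wrong for W.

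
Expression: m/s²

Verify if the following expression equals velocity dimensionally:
No

The expression m/s² has dimensions [L T^-2], but velocity has dimensions [L T^-1].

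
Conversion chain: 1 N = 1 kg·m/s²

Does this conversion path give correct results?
The chain is correct (no errors).

Correct: Newton is defined as kg·m/s²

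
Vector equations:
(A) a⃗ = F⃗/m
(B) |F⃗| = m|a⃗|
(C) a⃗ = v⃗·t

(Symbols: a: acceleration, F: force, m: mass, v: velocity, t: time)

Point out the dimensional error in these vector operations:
(C) a⃗ = v⃗·t

(A) a⃗ = F⃗/m: LHS [L T^-2], RHS [L T^-2] ✓ — force (vector) divided by mass (scalar)
(B) |F⃗| = m|a⃗|: LHS [L M T^-2], RHS [L M T^-2] ✓ — magnitudes of vectors are scalars
(C) a⃗ = v⃗·t: LHS [L T^-2], RHS [L] ✗ — acceleration is velocity per time; should be v⃗/t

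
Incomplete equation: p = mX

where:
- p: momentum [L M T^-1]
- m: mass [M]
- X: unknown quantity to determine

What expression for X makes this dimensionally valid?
X = v (velocity), dimensions [L T^-1]

p has dimensions [L M T^-1]; the rest of the RHS (m) has dimensions [M].
So X must have dimensions [L T^-1] — X = v (velocity).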